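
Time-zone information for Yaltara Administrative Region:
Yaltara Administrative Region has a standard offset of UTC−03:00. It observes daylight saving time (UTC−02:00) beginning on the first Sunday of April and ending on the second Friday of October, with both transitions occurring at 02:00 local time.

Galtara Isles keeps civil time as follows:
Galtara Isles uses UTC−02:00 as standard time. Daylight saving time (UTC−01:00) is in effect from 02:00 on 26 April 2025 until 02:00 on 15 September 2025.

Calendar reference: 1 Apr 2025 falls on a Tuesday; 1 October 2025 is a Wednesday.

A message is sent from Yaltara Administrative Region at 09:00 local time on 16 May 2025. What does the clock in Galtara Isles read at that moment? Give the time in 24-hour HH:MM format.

10:00

1 April 2025 is a Tuesday, so the first Sunday is April 6.
1 October 2025 is a Wednesday, so the first Friday is October 3 and the second is October 10.
16 May 2025 lies within the daylight-saving period (6 April – 10 October), so Yaltara Administrative Region is on daylight time, UTC−02:00.
09:00 Yaltara Administrative Region + 2h = 11:00 UTC.
At the standard offset (UTC−02:00), 11:00 UTC − 2h = 09:00 Galtara Isles standard time.
The standard-time date in Galtara Isles, 16 May 2025, lies within the daylight-saving period (26 April – 15 September), so Galtara Isles is on daylight time, UTC−01:00.
11:00 UTC − 1h = 10:00 Galtara Isles.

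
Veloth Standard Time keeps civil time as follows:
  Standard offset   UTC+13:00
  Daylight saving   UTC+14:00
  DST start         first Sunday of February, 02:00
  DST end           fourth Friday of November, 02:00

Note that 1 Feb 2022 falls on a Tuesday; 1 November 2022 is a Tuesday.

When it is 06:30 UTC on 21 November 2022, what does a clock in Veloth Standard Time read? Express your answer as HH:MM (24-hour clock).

1 February 2022 is a Tuesday, so the first Sunday is February 6.
1 November 2022 is a Tuesday, so the first Friday is November 4 and the fourth is November 25.
At the standard offset (UTC+13:00), 06:30 UTC + 13h = 19:30 Veloth Standard Time standard time.
Daylight saving runs 6 February – 25 November; the standard-time date in Veloth Standard Time, 21 November 2022, is inside that window, so Veloth Standard Time is at UTC+14:00.
06:30 UTC + 14h = 20:30 local.

20:30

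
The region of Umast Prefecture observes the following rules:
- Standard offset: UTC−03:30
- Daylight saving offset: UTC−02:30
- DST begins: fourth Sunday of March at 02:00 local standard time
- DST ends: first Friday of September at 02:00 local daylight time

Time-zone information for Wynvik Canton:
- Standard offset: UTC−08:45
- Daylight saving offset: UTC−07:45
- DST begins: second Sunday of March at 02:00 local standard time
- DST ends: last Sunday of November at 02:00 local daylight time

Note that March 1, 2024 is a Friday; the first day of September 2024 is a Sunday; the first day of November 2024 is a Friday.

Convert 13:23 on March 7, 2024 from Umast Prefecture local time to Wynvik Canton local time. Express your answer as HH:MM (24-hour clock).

1 March 2024 is a Friday, so the first Sunday is March 3 and the fourth is March 24.
1 September 2024 is a Sunday, so the first Friday is September 6.
March 7, 2024 does not fall between 24 March and 6 September, so daylight saving is not in effect and Umast Prefecture is at UTC−03:30.
13:23 Umast Prefecture + 3h30m = 16:53 UTC.
1 March 2024 is a Friday, so the first Sunday is March 3 and the second is March 10.
1 November 2024 is a Friday, so Sundays fall on 3, 10, 17, 24; the last is November 24.
At the standard offset (UTC−08:45), 16:53 UTC − 8h45m = 08:08 Wynvik Canton standard time.
Daylight saving runs 10 March – 24 November; the standard-time date in Wynvik Canton, March 7, 2024, is outside that window, so Wynvik Canton is on standard time at UTC−08:45.
16:53 UTC − 8h45m = 08:08 Wynvik Canton.

08:08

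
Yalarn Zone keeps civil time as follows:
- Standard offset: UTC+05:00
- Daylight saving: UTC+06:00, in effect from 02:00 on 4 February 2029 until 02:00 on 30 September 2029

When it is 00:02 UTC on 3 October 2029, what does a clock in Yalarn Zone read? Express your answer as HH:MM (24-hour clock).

05:02

At the standard offset (UTC+05:00), 00:02 UTC + 5h = 05:02 Yalarn Zone standard time.
The standard-time date in Yalarn Zone, 3 October 2029, does not fall between 4 February and 30 September, so daylight saving is not in effect and Yalarn Zone is at UTC+05:00.
00:02 UTC + 5h = 05:02 local.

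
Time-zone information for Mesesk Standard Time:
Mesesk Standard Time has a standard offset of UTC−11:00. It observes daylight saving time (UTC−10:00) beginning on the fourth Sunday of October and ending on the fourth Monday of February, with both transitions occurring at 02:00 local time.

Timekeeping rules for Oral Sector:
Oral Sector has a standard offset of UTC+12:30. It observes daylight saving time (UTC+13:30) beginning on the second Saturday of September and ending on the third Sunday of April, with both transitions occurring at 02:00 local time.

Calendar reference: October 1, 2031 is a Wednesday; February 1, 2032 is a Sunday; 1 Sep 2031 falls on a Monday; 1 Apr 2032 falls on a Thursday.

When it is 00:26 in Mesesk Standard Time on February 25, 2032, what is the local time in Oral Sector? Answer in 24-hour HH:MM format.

1 October 2031 is a Wednesday, so the first Sunday is October 5 and the fourth is October 26.
1 February 2032 is a Sunday, so the first Monday is February 2 and the fourth is February 23.
February 25, 2032 does not fall between 26 October 2031 and 23 February 2032, so daylight saving is not in effect and Mesesk Standard Time is at UTC−11:00.
00:26 Mesesk Standard Time + 11h = 11:26 UTC.
1 September 2031 is a Monday, so the first Saturday is September 6 and the second is September 13.
1 April 2032 is a Thursday, so the first Sunday is April 4 and the third is April 18.
At the standard offset (UTC+12:30), 11:26 UTC + 12h30m = 23:56 Oral Sector standard time.
The standard-time date in Oral Sector, February 25, 2032, falls between 13 September 2031 and 18 April 2032, so daylight saving is in effect and Oral Sector is at UTC+13:30.
11:26 UTC + 13h30m = 00:56 Oral Sector (rolling into the next day, 26 February 2032).

00:56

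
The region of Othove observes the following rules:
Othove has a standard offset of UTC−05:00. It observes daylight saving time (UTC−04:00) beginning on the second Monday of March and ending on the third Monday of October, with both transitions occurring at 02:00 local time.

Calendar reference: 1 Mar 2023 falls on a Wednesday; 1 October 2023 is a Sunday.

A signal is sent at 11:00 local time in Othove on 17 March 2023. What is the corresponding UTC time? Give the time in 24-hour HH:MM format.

15:00

1 March 2023 is a Wednesday, so the first Monday is March 6 and the second is March 13.
1 October 2023 is a Sunday, so the first Monday is October 2 and the third is October 16.
17 March 2023 lies within the daylight-saving period (13 March – 16 October), so Othove is on daylight time, UTC−04:00.
11:00 local + 4h = 15:00 UTC.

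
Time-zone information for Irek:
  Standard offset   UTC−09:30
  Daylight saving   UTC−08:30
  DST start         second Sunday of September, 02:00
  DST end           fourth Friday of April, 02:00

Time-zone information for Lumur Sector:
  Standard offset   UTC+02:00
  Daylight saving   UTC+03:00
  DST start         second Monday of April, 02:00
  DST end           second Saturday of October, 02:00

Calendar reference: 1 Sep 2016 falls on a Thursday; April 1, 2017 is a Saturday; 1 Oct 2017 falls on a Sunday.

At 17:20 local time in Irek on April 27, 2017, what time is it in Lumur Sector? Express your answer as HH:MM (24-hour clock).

1 September 2016 is a Thursday, so the first Sunday is September 4 and the second is September 11.
1 April 2017 is a Saturday, so the first Friday is April 7 and the fourth is April 28.
April 27, 2017 falls between 11 September 2016 and 28 April 2017, so daylight saving is in effect and Irek is at UTC−08:30.
17:20 Irek + 8h30m = 01:50 UTC (rolling into the next day, 28 April 2017).
1 April 2017 is a Saturday, so the first Monday is April 3 and the second is April 10.
1 October 2017 is a Sunday, so the first Saturday is October 7 and the second is October 14.
At the standard offset (UTC+02:00), 01:50 UTC + 2h = 03:50 Lumur Sector standard time.
The standard-time date in Lumur Sector, April 28, 2017, falls between 10 April and 14 October, so daylight saving is in effect and Lumur Sector is at UTC+03:00.
01:50 UTC + 3h = 04:50 Lumur Sector.

04:50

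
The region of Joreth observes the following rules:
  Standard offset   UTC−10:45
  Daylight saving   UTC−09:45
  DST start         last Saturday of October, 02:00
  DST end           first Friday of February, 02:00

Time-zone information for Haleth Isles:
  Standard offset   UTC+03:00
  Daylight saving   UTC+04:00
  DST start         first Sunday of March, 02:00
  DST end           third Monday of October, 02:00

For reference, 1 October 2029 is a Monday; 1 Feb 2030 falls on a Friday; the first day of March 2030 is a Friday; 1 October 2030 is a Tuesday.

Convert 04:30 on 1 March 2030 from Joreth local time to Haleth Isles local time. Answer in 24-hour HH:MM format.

18:15

1 October 2029 is a Monday, so Saturdays fall on 6, 13, 20, 27; the last is October 27.
1 February 2030 is a Friday, so the first Friday is February 1.
1 March 2030 is outside the daylight-saving period (27 October 2029 – 1 February 2030), so Joreth is on standard time, UTC−10:45.
04:30 Joreth + 10h45m = 15:15 UTC.
1 March 2030 is a Friday, so the first Sunday is March 3.
1 October 2030 is a Tuesday, so the first Monday is October 7 and the third is October 21.
At the standard offset (UTC+03:00), 15:15 UTC + 3h = 18:15 Haleth Isles standard time.
The standard-time date in Haleth Isles, 1 March 2030, is outside the daylight-saving period (3 March – 21 October), so Haleth Isles is on standard time, UTC+03:00.
15:15 UTC + 3h = 18:15 Haleth Isles.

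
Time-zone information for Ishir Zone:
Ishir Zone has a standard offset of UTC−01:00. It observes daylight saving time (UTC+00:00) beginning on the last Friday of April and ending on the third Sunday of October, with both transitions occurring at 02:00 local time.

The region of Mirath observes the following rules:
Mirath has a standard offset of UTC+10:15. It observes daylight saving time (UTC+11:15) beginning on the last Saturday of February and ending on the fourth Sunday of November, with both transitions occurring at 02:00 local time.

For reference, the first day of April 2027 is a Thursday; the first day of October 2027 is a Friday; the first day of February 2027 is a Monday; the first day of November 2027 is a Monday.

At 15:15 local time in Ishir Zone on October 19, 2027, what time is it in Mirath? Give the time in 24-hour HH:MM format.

1 April 2027 is a Thursday, so Fridays fall on 2, 9, 16, 23, 30; the last is April 30.
1 October 2027 is a Friday, so the first Sunday is October 3 and the third is October 17.
Daylight saving runs 30 April – 17 October; October 19, 2027 is outside that window, so Ishir Zone is on standard time at UTC−01:00.
15:15 Ishir Zone + 1h = 16:15 UTC.
1 February 2027 is a Monday, so Saturdays fall on 6, 13, 20, 27; the last is February 27.
1 November 2027 is a Monday, so the first Sunday is November 7 and the fourth is November 28.
At the standard offset (UTC+10:15), 16:15 UTC + 10h15m = 02:30 Mirath standard time (rolling into the next day, 20 October 2027).
The standard-time date in Mirath, October 20, 2027, falls between 27 February and 28 November, so daylight saving is in effect and Mirath is at UTC+11:15.
16:15 UTC + 11h15m = 03:30 Mirath (rolling into the next day, 20 October 2027).

03:30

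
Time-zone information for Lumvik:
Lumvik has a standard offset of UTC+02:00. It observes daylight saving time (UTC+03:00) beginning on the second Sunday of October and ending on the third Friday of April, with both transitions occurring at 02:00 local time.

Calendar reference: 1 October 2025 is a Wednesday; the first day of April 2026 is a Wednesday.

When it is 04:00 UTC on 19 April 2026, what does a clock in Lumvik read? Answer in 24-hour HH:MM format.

1 October 2025 is a Wednesday, so the first Sunday is October 5 and the second is October 12.
1 April 2026 is a Wednesday, so the first Friday is April 3 and the third is April 17.
At the standard offset (UTC+02:00), 04:00 UTC + 2h = 06:00 Lumvik standard time.
The standard-time date in Lumvik, 19 April 2026, does not fall between 12 October 2025 and 17 April 2026, so daylight saving is not in effect and Lumvik is at UTC+02:00.
04:00 UTC + 2h = 06:00 local.

06:00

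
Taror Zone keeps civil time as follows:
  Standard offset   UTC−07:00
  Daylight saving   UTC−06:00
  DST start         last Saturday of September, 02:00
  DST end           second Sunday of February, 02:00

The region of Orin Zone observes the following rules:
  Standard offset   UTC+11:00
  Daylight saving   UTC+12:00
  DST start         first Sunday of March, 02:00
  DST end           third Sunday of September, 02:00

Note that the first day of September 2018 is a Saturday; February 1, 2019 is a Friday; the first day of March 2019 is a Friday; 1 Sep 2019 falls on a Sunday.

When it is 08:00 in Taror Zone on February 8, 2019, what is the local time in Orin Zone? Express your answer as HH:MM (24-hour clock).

01:00

1 September 2018 is a Saturday, so Saturdays fall on 1, 8, 15, 22, 29; the last is September 29.
1 February 2019 is a Friday, so the first Sunday is February 3 and the second is February 10.
Daylight saving runs 29 September 2018 – 10 February 2019; February 8, 2019 is inside that window, so Taror Zone is at UTC−06:00.
08:00 Taror Zone + 6h = 14:00 UTC.
1 March 2019 is a Friday, so the first Sunday is March 3.
1 September 2019 is a Sunday, so the first Sunday is September 1 and the third is September 15.
At the standard offset (UTC+11:00), 14:00 UTC + 11h = 01:00 Orin Zone standard time (rolling into the next day, 9 February 2019).
The standard-time date in Orin Zone, February 9, 2019, is outside the daylight-saving period (3 March – 15 September), so Orin Zone is on standard time, UTC+11:00.
14:00 UTC + 11h = 01:00 Orin Zone (rolling into the next day, 9 February 2019).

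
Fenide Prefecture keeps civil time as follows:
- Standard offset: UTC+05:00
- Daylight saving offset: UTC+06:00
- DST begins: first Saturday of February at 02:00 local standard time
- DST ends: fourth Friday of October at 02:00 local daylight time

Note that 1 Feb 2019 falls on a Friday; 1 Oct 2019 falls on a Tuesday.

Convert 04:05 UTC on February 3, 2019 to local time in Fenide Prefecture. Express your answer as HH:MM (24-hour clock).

1 February 2019 is a Friday, so the first Saturday is February 2.
1 October 2019 is a Tuesday, so the first Friday is October 4 and the fourth is October 25.
At the standard offset (UTC+05:00), 04:05 UTC + 5h = 09:05 Fenide Prefecture standard time.
Daylight saving runs 2 February – 25 October; the standard-time date in Fenide Prefecture, February 3, 2019, is inside that window, so Fenide Prefecture is at UTC+06:00.
04:05 UTC + 6h = 10:05 local.

10:05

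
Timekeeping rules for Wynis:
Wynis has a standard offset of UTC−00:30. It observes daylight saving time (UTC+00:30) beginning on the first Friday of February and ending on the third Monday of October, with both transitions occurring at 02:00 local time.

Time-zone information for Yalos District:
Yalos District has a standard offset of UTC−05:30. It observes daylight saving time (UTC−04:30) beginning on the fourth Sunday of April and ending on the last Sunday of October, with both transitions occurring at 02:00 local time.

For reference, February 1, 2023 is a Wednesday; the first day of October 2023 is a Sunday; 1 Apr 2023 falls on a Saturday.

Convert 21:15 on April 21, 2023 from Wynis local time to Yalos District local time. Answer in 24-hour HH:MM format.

15:15

1 February 2023 is a Wednesday, so the first Friday is February 3.
1 October 2023 is a Sunday, so the first Monday is October 2 and the third is October 16.
Daylight saving runs 3 February – 16 October; April 21, 2023 is inside that window, so Wynis is at UTC+00:30.
21:15 Wynis − 0h30m = 20:45 UTC.
1 April 2023 is a Saturday, so the first Sunday is April 2 and the fourth is April 23.
1 October 2023 is a Sunday, so Sundays fall on 1, 8, 15, 22, 29; the last is October 29.
At the standard offset (UTC−05:30), 20:45 UTC − 5h30m = 15:15 Yalos District standard time.
The standard-time date in Yalos District, April 21, 2023, does not fall between 23 April and 29 October, so daylight saving is not in effect and Yalos District is at UTC−05:30.
20:45 UTC − 5h30m = 15:15 Yalos District.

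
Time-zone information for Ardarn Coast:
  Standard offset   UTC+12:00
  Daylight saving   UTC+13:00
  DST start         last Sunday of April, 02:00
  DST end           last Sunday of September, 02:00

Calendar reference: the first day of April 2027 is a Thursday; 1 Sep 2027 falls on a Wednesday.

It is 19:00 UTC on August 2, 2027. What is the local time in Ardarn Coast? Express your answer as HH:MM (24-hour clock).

08:00

1 April 2027 is a Thursday, so Sundays fall on 4, 11, 18, 25; the last is April 25.
1 September 2027 is a Wednesday, so Sundays fall on 5, 12, 19, 26; the last is September 26.
At the standard offset (UTC+12:00), 19:00 UTC + 12h = 07:00 Ardarn Coast standard time (rolling into the next day, 3 August 2027).
The standard-time date in Ardarn Coast, August 3, 2027, lies within the daylight-saving period (25 April – 26 September), so Ardarn Coast is on daylight time, UTC+13:00.
19:00 UTC + 13h = 08:00 local (rolling into the next day, 3 August 2027).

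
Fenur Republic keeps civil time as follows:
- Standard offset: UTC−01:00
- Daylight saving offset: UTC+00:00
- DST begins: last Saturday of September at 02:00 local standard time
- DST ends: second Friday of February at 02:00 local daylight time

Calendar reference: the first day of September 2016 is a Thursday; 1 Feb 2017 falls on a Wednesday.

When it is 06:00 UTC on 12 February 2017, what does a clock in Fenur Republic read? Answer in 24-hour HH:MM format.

1 September 2016 is a Thursday, so Saturdays fall on 3, 10, 17, 24; the last is September 24.
1 February 2017 is a Wednesday, so the first Friday is February 3 and the second is February 10.
At the standard offset (UTC−01:00), 06:00 UTC − 1h = 05:00 Fenur Republic standard time.
The standard-time date in Fenur Republic, 12 February 2017, is outside the daylight-saving period (24 September 2016 – 10 February 2017), so Fenur Republic is on standard time, UTC−01:00.
06:00 UTC − 1h = 05:00 local.

05:00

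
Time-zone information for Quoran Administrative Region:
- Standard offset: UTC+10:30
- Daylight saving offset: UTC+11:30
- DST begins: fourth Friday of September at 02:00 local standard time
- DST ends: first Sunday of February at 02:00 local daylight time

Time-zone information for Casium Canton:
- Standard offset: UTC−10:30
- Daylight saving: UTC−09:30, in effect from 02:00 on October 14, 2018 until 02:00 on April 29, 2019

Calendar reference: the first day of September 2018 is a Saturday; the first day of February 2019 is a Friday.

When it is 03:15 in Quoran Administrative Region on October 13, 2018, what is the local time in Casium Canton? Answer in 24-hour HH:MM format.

05:15

1 September 2018 is a Saturday, so the first Friday is September 7 and the fourth is September 28.
1 February 2019 is a Friday, so the first Sunday is February 3.
October 13, 2018 falls between 28 September 2018 and 3 February 2019, so daylight saving is in effect and Quoran Administrative Region is at UTC+11:30.
03:15 Quoran Administrative Region − 11h30m = 15:45 UTC (rolling into the previous day, 12 October 2018).
At the standard offset (UTC−10:30), 15:45 UTC − 10h30m = 05:15 Casium Canton standard time.
Daylight saving runs 14 October 2018 – 29 April 2019; the standard-time date in Casium Canton, October 12, 2018, is outside that window, so Casium Canton is on standard time at UTC−10:30.
15:45 UTC − 10h30m = 05:15 Casium Canton.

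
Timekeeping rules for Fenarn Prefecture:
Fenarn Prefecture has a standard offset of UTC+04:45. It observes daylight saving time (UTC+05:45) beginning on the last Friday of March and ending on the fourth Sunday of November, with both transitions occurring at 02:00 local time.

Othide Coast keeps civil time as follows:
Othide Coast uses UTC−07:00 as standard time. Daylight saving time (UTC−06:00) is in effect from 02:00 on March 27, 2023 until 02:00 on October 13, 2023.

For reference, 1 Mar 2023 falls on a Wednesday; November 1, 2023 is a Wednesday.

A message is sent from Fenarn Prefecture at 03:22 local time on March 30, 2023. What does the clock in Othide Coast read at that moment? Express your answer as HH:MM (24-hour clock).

16:37

1 March 2023 is a Wednesday, so Fridays fall on 3, 10, 17, 24, 31; the last is March 31.
1 November 2023 is a Wednesday, so the first Sunday is November 5 and the fourth is November 26.
March 30, 2023 is outside the daylight-saving period (31 March – 26 November), so Fenarn Prefecture is on standard time, UTC+04:45.
03:22 Fenarn Prefecture − 4h45m = 22:37 UTC (rolling into the previous day, 29 March 2023).
At the standard offset (UTC−07:00), 22:37 UTC − 7h = 15:37 Othide Coast standard time.
The standard-time date in Othide Coast, March 29, 2023, falls between 27 March and 13 October, so daylight saving is in effect and Othide Coast is at UTC−06:00.
22:37 UTC − 6h = 16:37 Othide Coast.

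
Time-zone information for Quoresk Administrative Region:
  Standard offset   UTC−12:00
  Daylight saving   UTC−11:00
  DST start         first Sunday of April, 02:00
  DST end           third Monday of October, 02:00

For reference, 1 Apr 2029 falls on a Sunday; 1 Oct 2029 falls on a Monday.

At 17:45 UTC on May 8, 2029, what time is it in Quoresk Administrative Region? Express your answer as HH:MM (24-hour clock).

1 April 2029 is a Sunday, so the first Sunday is April 1.
1 October 2029 is a Monday, so the first Monday is October 1 and the third is October 15.
At the standard offset (UTC−12:00), 17:45 UTC − 12h = 05:45 Quoresk Administrative Region standard time.
The standard-time date in Quoresk Administrative Region, May 8, 2029, falls between 1 April and 15 October, so daylight saving is in effect and Quoresk Administrative Region is at UTC−11:00.
17:45 UTC − 11h = 06:45 local.

06:45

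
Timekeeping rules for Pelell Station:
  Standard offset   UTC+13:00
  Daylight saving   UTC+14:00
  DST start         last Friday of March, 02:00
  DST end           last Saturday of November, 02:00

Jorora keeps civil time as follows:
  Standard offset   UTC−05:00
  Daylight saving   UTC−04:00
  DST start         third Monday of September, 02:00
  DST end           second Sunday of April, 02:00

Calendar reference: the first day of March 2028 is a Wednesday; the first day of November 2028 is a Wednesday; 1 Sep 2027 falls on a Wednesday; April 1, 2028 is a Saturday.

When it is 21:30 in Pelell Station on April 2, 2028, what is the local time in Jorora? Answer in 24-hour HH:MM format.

1 March 2028 is a Wednesday, so Fridays fall on 3, 10, 17, 24, 31; the last is March 31.
1 November 2028 is a Wednesday, so Saturdays fall on 4, 11, 18, 25; the last is November 25.
Daylight saving runs 31 March – 25 November; April 2, 2028 is inside that window, so Pelell Station is at UTC+14:00.
21:30 Pelell Station − 14h = 07:30 UTC.
1 September 2027 is a Wednesday, so the first Monday is September 6 and the third is September 20.
1 April 2028 is a Saturday, so the first Sunday is April 2 and the second is April 9.
At the standard offset (UTC−05:00), 07:30 UTC − 5h = 02:30 Jorora standard time.
The standard-time date in Jorora, April 2, 2028, falls between 20 September 2027 and 9 April 2028, so daylight saving is in effect and Jorora is at UTC−04:00.
07:30 UTC − 4h = 03:30 Jorora.

03:30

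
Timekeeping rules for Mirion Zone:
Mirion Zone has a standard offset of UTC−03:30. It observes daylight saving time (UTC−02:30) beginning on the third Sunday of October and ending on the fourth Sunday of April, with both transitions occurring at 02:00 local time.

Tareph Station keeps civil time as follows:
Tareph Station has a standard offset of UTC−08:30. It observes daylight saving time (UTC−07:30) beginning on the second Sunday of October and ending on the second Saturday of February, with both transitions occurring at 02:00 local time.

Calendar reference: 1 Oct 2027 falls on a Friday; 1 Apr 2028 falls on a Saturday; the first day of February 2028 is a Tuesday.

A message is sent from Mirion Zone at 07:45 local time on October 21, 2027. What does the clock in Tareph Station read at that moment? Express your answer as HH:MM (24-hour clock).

1 October 2027 is a Friday, so the first Sunday is October 3 and the third is October 17.
1 April 2028 is a Saturday, so the first Sunday is April 2 and the fourth is April 23.
October 21, 2027 lies within the daylight-saving period (17 October 2027 – 23 April 2028), so Mirion Zone is on daylight time, UTC−02:30.
07:45 Mirion Zone + 2h30m = 10:15 UTC.
1 October 2027 is a Friday, so the first Sunday is October 3 and the second is October 10.
1 February 2028 is a Tuesday, so the first Saturday is February 5 and the second is February 12.
At the standard offset (UTC−08:30), 10:15 UTC − 8h30m = 01:45 Tareph Station standard time.
The standard-time date in Tareph Station, October 21, 2027, lies within the daylight-saving period (10 October 2027 – 12 February 2028), so Tareph Station is on daylight time, UTC−07:30.
10:15 UTC − 7h30m = 02:45 Tareph Station.

02:45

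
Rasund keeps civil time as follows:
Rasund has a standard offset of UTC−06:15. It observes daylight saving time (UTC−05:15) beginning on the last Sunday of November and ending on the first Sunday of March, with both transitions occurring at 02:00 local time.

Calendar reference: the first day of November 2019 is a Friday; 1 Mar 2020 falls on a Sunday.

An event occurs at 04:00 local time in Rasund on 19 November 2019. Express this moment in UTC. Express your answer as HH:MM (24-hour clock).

1 November 2019 is a Friday, so Sundays fall on 3, 10, 17, 24; the last is November 24.
1 March 2020 is a Sunday, so the first Sunday is March 1.
19 November 2019 does not fall between 24 November 2019 and 1 March 2020, so daylight saving is not in effect and Rasund is at UTC−06:15.
04:00 local + 6h15m = 10:15 UTC.

10:15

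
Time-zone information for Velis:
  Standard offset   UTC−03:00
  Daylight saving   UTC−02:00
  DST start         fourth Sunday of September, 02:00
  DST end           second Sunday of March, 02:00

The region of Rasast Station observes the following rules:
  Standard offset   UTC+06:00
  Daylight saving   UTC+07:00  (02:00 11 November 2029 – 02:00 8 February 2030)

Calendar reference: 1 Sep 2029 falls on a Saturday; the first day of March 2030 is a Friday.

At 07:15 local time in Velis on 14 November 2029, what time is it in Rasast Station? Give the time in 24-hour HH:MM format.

16:15

1 September 2029 is a Saturday, so the first Sunday is September 2 and the fourth is September 23.
1 March 2030 is a Friday, so the first Sunday is March 3 and the second is March 10.
14 November 2029 falls between 23 September 2029 and 10 March 2030, so daylight saving is in effect and Velis is at UTC−02:00.
07:15 Velis + 2h = 09:15 UTC.
At the standard offset (UTC+06:00), 09:15 UTC + 6h = 15:15 Rasast Station standard time.
Daylight saving runs 11 November 2029 – 8 February 2030; the standard-time date in Rasast Station, 14 November 2029, is inside that window, so Rasast Station is at UTC+07:00.
09:15 UTC + 7h = 16:15 Rasast Station.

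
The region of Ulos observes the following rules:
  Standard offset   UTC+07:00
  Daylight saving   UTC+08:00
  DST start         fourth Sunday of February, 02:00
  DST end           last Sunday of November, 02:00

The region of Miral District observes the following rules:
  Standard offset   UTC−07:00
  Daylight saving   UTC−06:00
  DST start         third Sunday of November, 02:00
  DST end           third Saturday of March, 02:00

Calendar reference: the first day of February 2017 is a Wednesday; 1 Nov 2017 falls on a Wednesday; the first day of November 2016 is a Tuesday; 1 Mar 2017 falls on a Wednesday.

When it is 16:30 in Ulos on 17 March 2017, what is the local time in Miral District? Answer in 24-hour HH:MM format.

02:30

1 February 2017 is a Wednesday, so the first Sunday is February 5 and the fourth is February 26.
1 November 2017 is a Wednesday, so Sundays fall on 5, 12, 19, 26; the last is November 26.
17 March 2017 lies within the daylight-saving period (26 February – 26 November), so Ulos is on daylight time, UTC+08:00.
16:30 Ulos − 8h = 08:30 UTC.
1 November 2016 is a Tuesday, so the first Sunday is November 6 and the third is November 20.
1 March 2017 is a Wednesday, so the first Saturday is March 4 and the third is March 18.
At the standard offset (UTC−07:00), 08:30 UTC − 7h = 01:30 Miral District standard time.
Daylight saving runs 20 November 2016 – 18 March 2017; the standard-time date in Miral District, 17 March 2017, is inside that window, so Miral District is at UTC−06:00.
08:30 UTC − 6h = 02:30 Miral District.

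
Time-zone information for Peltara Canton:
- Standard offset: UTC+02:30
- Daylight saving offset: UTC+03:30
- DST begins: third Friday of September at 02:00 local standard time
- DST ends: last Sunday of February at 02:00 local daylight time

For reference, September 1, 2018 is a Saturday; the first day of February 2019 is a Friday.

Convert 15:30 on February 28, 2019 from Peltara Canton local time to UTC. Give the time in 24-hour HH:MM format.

1 September 2018 is a Saturday, so the first Friday is September 7 and the third is September 21.
1 February 2019 is a Friday, so Sundays fall on 3, 10, 17, 24; the last is February 24.
Daylight saving runs 21 September 2018 – 24 February 2019; February 28, 2019 is outside that window, so Peltara Canton is on standard time at UTC+02:30.
15:30 local − 2h30m = 13:00 UTC.

13:00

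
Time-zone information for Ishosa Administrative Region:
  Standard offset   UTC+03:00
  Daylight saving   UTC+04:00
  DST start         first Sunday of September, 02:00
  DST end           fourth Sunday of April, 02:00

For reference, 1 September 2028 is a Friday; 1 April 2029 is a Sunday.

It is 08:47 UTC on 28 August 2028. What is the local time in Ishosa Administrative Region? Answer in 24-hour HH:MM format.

11:47

1 September 2028 is a Friday, so the first Sunday is September 3.
1 April 2029 is a Sunday, so the first Sunday is April 1 and the fourth is April 22.
At the standard offset (UTC+03:00), 08:47 UTC + 3h = 11:47 Ishosa Administrative Region standard time.
The standard-time date in Ishosa Administrative Region, 28 August 2028, is outside the daylight-saving period (3 September 2028 – 22 April 2029), so Ishosa Administrative Region is on standard time, UTC+03:00.
08:47 UTC + 3h = 11:47 local.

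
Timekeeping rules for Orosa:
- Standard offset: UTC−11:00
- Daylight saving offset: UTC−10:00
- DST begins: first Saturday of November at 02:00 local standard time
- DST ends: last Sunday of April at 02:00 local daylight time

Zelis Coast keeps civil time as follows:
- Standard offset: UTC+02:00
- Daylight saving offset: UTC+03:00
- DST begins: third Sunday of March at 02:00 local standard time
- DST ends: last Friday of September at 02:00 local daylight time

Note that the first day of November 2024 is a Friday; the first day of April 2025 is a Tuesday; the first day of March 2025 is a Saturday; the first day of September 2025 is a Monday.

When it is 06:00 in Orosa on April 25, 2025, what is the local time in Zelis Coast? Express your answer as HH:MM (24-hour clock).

19:00

1 November 2024 is a Friday, so the first Saturday is November 2.
1 April 2025 is a Tuesday, so Sundays fall on 6, 13, 20, 27; the last is April 27.
April 25, 2025 falls between 2 November 2024 and 27 April 2025, so daylight saving is in effect and Orosa is at UTC−10:00.
06:00 Orosa + 10h = 16:00 UTC.
1 March 2025 is a Saturday, so the first Sunday is March 2 and the third is March 16.
1 September 2025 is a Monday, so Fridays fall on 5, 12, 19, 26; the last is September 26.
At the standard offset (UTC+02:00), 16:00 UTC + 2h = 18:00 Zelis Coast standard time.
Daylight saving runs 16 March – 26 September; the standard-time date in Zelis Coast, April 25, 2025, is inside that window, so Zelis Coast is at UTC+03:00.
16:00 UTC + 3h = 19:00 Zelis Coast.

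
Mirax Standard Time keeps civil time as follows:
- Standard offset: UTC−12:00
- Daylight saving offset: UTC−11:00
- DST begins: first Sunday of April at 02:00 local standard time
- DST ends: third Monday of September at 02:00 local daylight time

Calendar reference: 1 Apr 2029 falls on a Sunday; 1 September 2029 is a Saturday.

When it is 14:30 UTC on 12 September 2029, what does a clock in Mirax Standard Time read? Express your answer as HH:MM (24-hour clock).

03:30

1 April 2029 is a Sunday, so the first Sunday is April 1.
1 September 2029 is a Saturday, so the first Monday is September 3 and the third is September 17.
At the standard offset (UTC−12:00), 14:30 UTC − 12h = 02:30 Mirax Standard Time standard time.
Daylight saving runs 1 April – 17 September; the standard-time date in Mirax Standard Time, 12 September 2029, is inside that window, so Mirax Standard Time is at UTC−11:00.
14:30 UTC − 11h = 03:30 local.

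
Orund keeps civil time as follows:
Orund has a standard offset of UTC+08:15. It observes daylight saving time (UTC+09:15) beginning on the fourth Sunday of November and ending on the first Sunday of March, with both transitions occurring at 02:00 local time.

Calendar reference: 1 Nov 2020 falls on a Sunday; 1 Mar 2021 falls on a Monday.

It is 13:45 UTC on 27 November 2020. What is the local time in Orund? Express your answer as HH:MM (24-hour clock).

1 November 2020 is a Sunday, so the first Sunday is November 1 and the fourth is November 22.
1 March 2021 is a Monday, so the first Sunday is March 7.
At the standard offset (UTC+08:15), 13:45 UTC + 8h15m = 22:00 Orund standard time.
Daylight saving runs 22 November 2020 – 7 March 2021; the standard-time date in Orund, 27 November 2020, is inside that window, so Orund is at UTC+09:15.
13:45 UTC + 9h15m = 23:00 local.

23:00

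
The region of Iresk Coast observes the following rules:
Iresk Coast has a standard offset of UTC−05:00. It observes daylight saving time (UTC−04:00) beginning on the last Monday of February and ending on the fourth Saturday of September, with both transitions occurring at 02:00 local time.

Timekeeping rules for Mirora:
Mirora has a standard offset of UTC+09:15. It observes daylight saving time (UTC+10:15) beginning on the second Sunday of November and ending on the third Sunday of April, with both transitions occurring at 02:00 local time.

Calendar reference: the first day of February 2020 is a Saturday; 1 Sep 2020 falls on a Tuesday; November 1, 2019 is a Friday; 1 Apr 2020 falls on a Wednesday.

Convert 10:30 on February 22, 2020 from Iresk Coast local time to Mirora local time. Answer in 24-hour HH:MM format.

01:45

1 February 2020 is a Saturday, so Mondays fall on 3, 10, 17, 24; the last is February 24.
1 September 2020 is a Tuesday, so the first Saturday is September 5 and the fourth is September 26.
February 22, 2020 is outside the daylight-saving period (24 February – 26 September), so Iresk Coast is on standard time, UTC−05:00.
10:30 Iresk Coast + 5h = 15:30 UTC.
1 November 2019 is a Friday, so the first Sunday is November 3 and the second is November 10.
1 April 2020 is a Wednesday, so the first Sunday is April 5 and the third is April 19.
At the standard offset (UTC+09:15), 15:30 UTC + 9h15m = 00:45 Mirora standard time (rolling into the next day, 23 February 2020).
The standard-time date in Mirora, February 23, 2020, lies within the daylight-saving period (10 November 2019 – 19 April 2020), so Mirora is on daylight time, UTC+10:15.
15:30 UTC + 10h15m = 01:45 Mirora (rolling into the next day, 23 February 2020).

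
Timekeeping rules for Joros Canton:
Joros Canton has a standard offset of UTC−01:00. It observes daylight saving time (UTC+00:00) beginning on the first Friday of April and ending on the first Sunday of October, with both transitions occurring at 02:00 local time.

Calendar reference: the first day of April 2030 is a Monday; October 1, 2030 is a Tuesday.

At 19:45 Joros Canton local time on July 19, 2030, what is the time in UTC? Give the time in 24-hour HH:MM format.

1 April 2030 is a Monday, so the first Friday is April 5.
1 October 2030 is a Tuesday, so the first Sunday is October 6.
Daylight saving runs 5 April – 6 October; July 19, 2030 is inside that window, so Joros Canton is at UTC+00:00.
19:45 local − 0h = 19:45 UTC.

19:45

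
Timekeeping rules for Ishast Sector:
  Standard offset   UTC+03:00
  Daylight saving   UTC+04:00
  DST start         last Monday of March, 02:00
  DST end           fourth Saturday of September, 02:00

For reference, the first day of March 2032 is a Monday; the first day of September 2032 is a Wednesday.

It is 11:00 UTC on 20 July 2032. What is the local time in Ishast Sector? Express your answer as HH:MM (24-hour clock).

15:00

1 March 2032 is a Monday, so Mondays fall on 1, 8, 15, 22, 29; the last is March 29.
1 September 2032 is a Wednesday, so the first Saturday is September 4 and the fourth is September 25.
At the standard offset (UTC+03:00), 11:00 UTC + 3h = 14:00 Ishast Sector standard time.
Daylight saving runs 29 March – 25 September; the standard-time date in Ishast Sector, 20 July 2032, is inside that window, so Ishast Sector is at UTC+04:00.
11:00 UTC + 4h = 15:00 local.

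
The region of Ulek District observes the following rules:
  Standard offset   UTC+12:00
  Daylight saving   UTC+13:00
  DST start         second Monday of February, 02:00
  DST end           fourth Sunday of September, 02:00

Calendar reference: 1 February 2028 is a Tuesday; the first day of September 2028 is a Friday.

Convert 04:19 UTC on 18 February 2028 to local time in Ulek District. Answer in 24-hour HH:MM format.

1 February 2028 is a Tuesday, so the first Monday is February 7 and the second is February 14.
1 September 2028 is a Friday, so the first Sunday is September 3 and the fourth is September 24.
At the standard offset (UTC+12:00), 04:19 UTC + 12h = 16:19 Ulek District standard time.
The standard-time date in Ulek District, 18 February 2028, lies within the daylight-saving period (14 February – 24 September), so Ulek District is on daylight time, UTC+13:00.
04:19 UTC + 13h = 17:19 local.

17:19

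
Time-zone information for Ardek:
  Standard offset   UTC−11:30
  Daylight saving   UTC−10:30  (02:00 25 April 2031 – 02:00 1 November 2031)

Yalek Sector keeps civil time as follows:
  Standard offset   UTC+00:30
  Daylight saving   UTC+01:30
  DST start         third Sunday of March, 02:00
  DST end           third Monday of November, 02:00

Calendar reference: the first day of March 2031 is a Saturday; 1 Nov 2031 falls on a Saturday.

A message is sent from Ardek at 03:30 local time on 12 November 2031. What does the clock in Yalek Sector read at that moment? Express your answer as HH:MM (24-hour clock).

Daylight saving runs 25 April – 1 November; 12 November 2031 is outside that window, so Ardek is on standard time at UTC−11:30.
03:30 Ardek + 11h30m = 15:00 UTC.
1 March 2031 is a Saturday, so the first Sunday is March 2 and the third is March 16.
1 November 2031 is a Saturday, so the first Monday is November 3 and the third is November 17.
At the standard offset (UTC+00:30), 15:00 UTC + 0h30m = 15:30 Yalek Sector standard time.
The standard-time date in Yalek Sector, 12 November 2031, falls between 16 March and 17 November, so daylight saving is in effect and Yalek Sector is at UTC+01:30.
15:00 UTC + 1h30m = 16:30 Yalek Sector.

16:30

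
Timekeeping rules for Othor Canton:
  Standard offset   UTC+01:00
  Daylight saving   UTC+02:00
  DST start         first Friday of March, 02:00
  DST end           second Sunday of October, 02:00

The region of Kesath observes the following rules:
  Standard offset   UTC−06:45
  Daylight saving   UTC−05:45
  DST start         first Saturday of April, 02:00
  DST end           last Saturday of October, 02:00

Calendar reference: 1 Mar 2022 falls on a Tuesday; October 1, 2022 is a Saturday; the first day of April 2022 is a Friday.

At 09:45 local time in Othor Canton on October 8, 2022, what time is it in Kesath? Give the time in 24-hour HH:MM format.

1 March 2022 is a Tuesday, so the first Friday is March 4.
1 October 2022 is a Saturday, so the first Sunday is October 2 and the second is October 9.
October 8, 2022 falls between 4 March and 9 October, so daylight saving is in effect and Othor Canton is at UTC+02:00.
09:45 Othor Canton − 2h = 07:45 UTC.
1 April 2022 is a Friday, so the first Saturday is April 2.
1 October 2022 is a Saturday, so Saturdays fall on 1, 8, 15, 22, 29; the last is October 29.
At the standard offset (UTC−06:45), 07:45 UTC − 6h45m = 01:00 Kesath standard time.
The standard-time date in Kesath, October 8, 2022, lies within the daylight-saving period (2 April – 29 October), so Kesath is on daylight time, UTC−05:45.
07:45 UTC − 5h45m = 02:00 Kesath.

02:00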